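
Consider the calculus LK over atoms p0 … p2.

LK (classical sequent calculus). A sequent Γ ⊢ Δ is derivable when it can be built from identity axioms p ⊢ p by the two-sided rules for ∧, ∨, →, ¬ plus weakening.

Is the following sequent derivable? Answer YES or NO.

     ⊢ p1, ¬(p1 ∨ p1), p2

Derivation (root first):
[WR]  ⊢ p1, ¬(p1 ∨ p1), p2
  [¬R]  ⊢ p1, ¬(p1 ∨ p1)
    [∨L] (p1 ∨ p1) ⊢ p1
      [Ax] p1 ⊢ p1
      [Ax] p1 ⊢ p1

Result: YES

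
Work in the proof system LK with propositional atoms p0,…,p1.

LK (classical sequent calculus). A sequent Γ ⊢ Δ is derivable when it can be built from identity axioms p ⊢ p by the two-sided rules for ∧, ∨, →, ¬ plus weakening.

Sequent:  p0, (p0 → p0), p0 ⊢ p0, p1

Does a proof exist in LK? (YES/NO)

Derivation trace:
[WR] p0, (p0 → p0), p0 ⊢ p0, p1
  [WL] p0, (p0 → p0), p0 ⊢ p0
    [→L] p0, (p0 → p0) ⊢ p0
      [Ax] p0 ⊢ p0
      [Ax] p0 ⊢ p0

Result: YES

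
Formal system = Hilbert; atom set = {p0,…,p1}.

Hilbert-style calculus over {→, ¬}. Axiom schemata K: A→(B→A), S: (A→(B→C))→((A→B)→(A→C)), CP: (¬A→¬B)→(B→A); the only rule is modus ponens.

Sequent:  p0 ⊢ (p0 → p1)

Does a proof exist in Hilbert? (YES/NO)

Truth-table refutation:
  v=00: Γ:[p0=F] Δ:[(p0 → p1)=T] refutes=False
  v=01: Γ:[p0=F] Δ:[(p0 → p1)=T] refutes=False
  v=10: Γ:[p0=T] Δ:[(p0 → p1)=F] refutes=True  ← countermodel

Result: NO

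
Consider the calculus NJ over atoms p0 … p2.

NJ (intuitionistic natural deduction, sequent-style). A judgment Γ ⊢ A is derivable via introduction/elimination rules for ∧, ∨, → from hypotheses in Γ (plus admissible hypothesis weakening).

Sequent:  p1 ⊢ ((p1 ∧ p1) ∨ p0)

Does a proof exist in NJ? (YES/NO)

Derivation trace:
[∨I₁] p1 ⊢ ((p1 ∧ p1) ∨ p0)
  [∧I] p1 ⊢ (p1 ∧ p1)
    [Ax] p1 ⊢ p1
    [Ax] p1 ⊢ p1

Result: YES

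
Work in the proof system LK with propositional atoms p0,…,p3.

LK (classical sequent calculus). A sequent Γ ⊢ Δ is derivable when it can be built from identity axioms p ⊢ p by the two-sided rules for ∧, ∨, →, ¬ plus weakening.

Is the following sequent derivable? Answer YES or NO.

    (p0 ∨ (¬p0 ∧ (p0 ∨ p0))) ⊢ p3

Truth-table refutation:
  v=0000: Γ:[(p0 ∨ (¬p0 ∧ (p0 ∨ p0)))=F] Δ:[p3=F] refutes=False
  v=0001: Γ:[(p0 ∨ (¬p0 ∧ (p0 ∨ p0)))=F] Δ:[p3=T] refutes=False
  v=0010: Γ:[(p0 ∨ (¬p0 ∧ (p0 ∨ p0)))=F] Δ:[p3=F] refutes=False
  v=0011: Γ:[(p0 ∨ (¬p0 ∧ (p0 ∨ p0)))=F] Δ:[p3=T] refutes=False
  v=0100: Γ:[(p0 ∨ (¬p0 ∧ (p0 ∨ p0)))=F] Δ:[p3=F] refutes=False
  v=0101: Γ:[(p0 ∨ (¬p0 ∧ (p0 ∨ p0)))=F] Δ:[p3=T] refutes=False
  v=0110: Γ:[(p0 ∨ (¬p0 ∧ (p0 ∨ p0)))=F] Δ:[p3=F] refutes=False
  v=0111: Γ:[(p0 ∨ (¬p0 ∧ (p0 ∨ p0)))=F] Δ:[p3=T] refutes=False
  v=1000: Γ:[(p0 ∨ (¬p0 ∧ (p0 ∨ p0)))=T] Δ:[p3=F] refutes=True  ← countermodel

Result: NO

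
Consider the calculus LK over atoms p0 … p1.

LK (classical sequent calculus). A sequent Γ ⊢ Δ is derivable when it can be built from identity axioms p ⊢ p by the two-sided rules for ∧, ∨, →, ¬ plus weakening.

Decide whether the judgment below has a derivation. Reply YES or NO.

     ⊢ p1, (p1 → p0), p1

Derivation (root first):
[WR]  ⊢ p1, (p1 → p0), p1
  [→R]  ⊢ p1, (p1 → p0)
    [WR] p1 ⊢ p1, p0
      [Ax] p1 ⊢ p1

Result: YES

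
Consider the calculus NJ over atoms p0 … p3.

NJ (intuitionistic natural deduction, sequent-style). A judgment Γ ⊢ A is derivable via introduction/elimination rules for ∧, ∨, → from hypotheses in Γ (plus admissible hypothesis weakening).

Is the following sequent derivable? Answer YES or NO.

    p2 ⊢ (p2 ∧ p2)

Proof tree:
[→E] p2 ⊢ (p2 ∧ p2)
  [→I]  ⊢ (p2 → (p2 ∧ p2))
    [∧I] p2 ⊢ (p2 ∧ p2)
      [Ax] p2 ⊢ p2
      [Ax] p2 ⊢ p2
  [Ax] p2 ⊢ p2

Result: YES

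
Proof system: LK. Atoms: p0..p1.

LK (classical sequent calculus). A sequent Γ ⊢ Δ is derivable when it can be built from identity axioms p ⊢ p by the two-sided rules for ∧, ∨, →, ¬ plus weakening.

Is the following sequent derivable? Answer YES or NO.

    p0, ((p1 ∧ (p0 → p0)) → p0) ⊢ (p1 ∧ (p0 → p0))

Enumerate valuations to refute Γ ⊢ Δ:
  v=00: Γ:[p0=F, ((p1 ∧ (p0 → p0)) → p0)=T] Δ:[(p1 ∧ (p0 → p0))=F] refutes=False
  v=01: Γ:[p0=F, ((p1 ∧ (p0 → p0)) → p0)=F] Δ:[(p1 ∧ (p0 → p0))=T] refutes=False
  v=10: Γ:[p0=T, ((p1 ∧ (p0 → p0)) → p0)=T] Δ:[(p1 ∧ (p0 → p0))=F] refutes=True  ← countermodel

Result: NO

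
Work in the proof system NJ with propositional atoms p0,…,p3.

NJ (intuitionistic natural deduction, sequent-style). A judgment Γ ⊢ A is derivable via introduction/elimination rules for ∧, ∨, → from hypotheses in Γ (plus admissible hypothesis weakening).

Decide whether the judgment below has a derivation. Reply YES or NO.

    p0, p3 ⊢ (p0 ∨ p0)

Proof tree:
[∨I₁] p0, p3 ⊢ (p0 ∨ p0)
  [Wk] p0, p3 ⊢ p0
    [Ax] p0 ⊢ p0

Result: YES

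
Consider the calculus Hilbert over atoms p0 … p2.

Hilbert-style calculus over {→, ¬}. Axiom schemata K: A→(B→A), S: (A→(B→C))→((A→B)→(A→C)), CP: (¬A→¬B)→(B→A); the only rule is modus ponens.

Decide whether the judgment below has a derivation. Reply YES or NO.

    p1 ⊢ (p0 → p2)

Search for a countermodel by truth-table:
  v=000: Γ:[p1=F] Δ:[(p0 → p2)=T] refutes=False
  v=001: Γ:[p1=F] Δ:[(p0 → p2)=T] refutes=False
  v=010: Γ:[p1=T] Δ:[(p0 → p2)=T] refutes=False
  v=011: Γ:[p1=T] Δ:[(p0 → p2)=T] refutes=False
  v=100: Γ:[p1=F] Δ:[(p0 → p2)=F] refutes=False
  v=101: Γ:[p1=F] Δ:[(p0 → p2)=T] refutes=False
  v=110: Γ:[p1=T] Δ:[(p0 → p2)=F] refutes=True  ← countermodel

Result: NO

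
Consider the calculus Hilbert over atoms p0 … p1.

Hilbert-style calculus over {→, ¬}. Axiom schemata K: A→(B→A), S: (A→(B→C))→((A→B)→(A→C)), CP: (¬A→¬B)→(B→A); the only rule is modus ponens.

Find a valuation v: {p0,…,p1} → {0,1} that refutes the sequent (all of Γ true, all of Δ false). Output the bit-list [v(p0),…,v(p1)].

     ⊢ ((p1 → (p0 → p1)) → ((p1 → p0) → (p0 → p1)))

Enumerate valuations to refute Γ ⊢ Δ:
  v=00: Γ:[] Δ:[((p1 → (p0 → p1)) → ((p1 → p0) → (p0 → p1)))=T] refutes=False
  v=01: Γ:[] Δ:[((p1 → (p0 → p1)) → ((p1 → p0) → (p0 → p1)))=T] refutes=False
  v=10: Γ:[] Δ:[((p1 → (p0 → p1)) → ((p1 → p0) → (p0 → p1)))=F] refutes=True  ← countermodel

Result: [1, 0]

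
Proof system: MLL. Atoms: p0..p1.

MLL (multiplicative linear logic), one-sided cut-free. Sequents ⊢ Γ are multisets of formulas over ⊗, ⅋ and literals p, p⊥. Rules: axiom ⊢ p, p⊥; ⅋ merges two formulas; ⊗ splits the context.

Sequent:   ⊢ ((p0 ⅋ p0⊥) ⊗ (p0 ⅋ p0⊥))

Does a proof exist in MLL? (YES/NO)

Proof tree:
[⊗]  ⊢ ((p0 ⅋ p0⊥) ⊗ (p0 ⅋ p0⊥))
  [⅋]  ⊢ (p0 ⅋ p0⊥)
    [Ax]  ⊢ p0, p0⊥
  [⅋]  ⊢ (p0 ⅋ p0⊥)
    [Ax]  ⊢ p0, p0⊥

Result: YES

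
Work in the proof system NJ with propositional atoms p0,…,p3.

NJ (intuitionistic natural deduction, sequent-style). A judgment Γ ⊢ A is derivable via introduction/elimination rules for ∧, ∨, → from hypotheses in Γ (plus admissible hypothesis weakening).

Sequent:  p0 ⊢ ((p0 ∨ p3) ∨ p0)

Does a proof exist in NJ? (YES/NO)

Derivation trace:
[∨I₁] p0 ⊢ ((p0 ∨ p3) ∨ p0)
  [∨I₁] p0 ⊢ (p0 ∨ p3)
    [Ax] p0 ⊢ p0

Result: YES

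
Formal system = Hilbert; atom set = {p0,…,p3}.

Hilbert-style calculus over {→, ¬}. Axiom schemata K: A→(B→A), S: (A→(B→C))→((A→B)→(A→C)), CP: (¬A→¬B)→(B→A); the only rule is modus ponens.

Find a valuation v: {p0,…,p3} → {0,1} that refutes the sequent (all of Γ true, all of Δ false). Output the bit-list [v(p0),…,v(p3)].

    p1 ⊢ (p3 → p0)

Search for a countermodel by truth-table:
  v=0000: Γ:[p1=F] Δ:[(p3 → p0)=T] refutes=False
  v=0001: Γ:[p1=F] Δ:[(p3 → p0)=F] refutes=False
  v=0010: Γ:[p1=F] Δ:[(p3 → p0)=T] refutes=False
  v=0011: Γ:[p1=F] Δ:[(p3 → p0)=F] refutes=False
  v=0100: Γ:[p1=T] Δ:[(p3 → p0)=T] refutes=False
  v=0101: Γ:[p1=T] Δ:[(p3 → p0)=F] refutes=True  ← countermodel

Result: [0, 1, 0, 1]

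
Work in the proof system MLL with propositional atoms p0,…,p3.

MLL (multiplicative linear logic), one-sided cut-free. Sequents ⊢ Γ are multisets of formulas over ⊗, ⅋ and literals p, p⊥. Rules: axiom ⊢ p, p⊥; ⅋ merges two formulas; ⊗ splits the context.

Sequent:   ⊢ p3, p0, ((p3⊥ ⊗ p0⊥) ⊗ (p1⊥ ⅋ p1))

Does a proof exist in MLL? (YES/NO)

Derivation (root first):
[⊗]  ⊢ p3, p0, ((p3⊥ ⊗ p0⊥) ⊗ (p1⊥ ⅋ p1))
  [⊗]  ⊢ p3, p0, (p3⊥ ⊗ p0⊥)
    [Ax]  ⊢ p3, p3⊥
    [Ax]  ⊢ p0, p0⊥
  [⅋]  ⊢ (p1⊥ ⅋ p1)
    [Ax]  ⊢ p1, p1⊥

Result: YES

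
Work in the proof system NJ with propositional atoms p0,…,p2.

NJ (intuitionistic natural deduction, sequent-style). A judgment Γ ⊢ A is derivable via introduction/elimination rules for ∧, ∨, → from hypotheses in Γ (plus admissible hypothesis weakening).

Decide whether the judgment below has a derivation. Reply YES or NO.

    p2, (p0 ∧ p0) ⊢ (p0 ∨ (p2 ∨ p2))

Derivation (root first):
[∨I₂] p2, (p0 ∧ p0) ⊢ (p0 ∨ (p2 ∨ p2))
  [∨I₂] p2, (p0 ∧ p0) ⊢ (p2 ∨ p2)
    [Wk] p2, (p0 ∧ p0) ⊢ p2
      [Ax] p2 ⊢ p2

Result: YES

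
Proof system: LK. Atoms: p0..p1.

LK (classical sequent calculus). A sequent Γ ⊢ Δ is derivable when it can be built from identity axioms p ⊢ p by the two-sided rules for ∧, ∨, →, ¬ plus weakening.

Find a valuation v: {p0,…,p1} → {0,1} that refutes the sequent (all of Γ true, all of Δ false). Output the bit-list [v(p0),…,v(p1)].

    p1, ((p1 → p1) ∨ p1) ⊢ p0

Truth-table refutation:
  v=00: Γ:[p1=F, ((p1 → p1) ∨ p1)=T] Δ:[p0=F] refutes=False
  v=01: Γ:[p1=T, ((p1 → p1) ∨ p1)=T] Δ:[p0=F] refutes=True  ← countermodel

Result: [0, 1]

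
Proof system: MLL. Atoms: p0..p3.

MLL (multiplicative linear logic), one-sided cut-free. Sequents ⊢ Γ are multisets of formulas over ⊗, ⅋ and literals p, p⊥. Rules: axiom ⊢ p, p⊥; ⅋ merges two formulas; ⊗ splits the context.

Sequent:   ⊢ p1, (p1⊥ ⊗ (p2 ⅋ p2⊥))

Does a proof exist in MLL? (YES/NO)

Derivation trace:
[⊗]  ⊢ p1, (p1⊥ ⊗ (p2 ⅋ p2⊥))
  [Ax]  ⊢ p1, p1⊥
  [⅋]  ⊢ (p2 ⅋ p2⊥)
    [Ax]  ⊢ p2, p2⊥

Result: YES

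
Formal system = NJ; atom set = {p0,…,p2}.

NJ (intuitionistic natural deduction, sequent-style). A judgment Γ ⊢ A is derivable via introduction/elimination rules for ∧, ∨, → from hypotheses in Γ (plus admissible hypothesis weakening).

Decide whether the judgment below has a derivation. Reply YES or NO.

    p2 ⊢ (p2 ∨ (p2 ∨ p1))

Derivation trace:
[∨I₂] p2 ⊢ (p2 ∨ (p2 ∨ p1))
  [∨I₁] p2 ⊢ (p2 ∨ p1)
    [Ax] p2 ⊢ p2

Result: YES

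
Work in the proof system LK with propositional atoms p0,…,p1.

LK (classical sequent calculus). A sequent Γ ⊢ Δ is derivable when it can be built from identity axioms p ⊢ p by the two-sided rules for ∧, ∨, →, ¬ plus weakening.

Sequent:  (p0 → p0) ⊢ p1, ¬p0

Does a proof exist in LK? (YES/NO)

Enumerate valuations to refute Γ ⊢ Δ:
  v=00: Γ:[(p0 → p0)=T] Δ:[p1=F, ¬p0=T] refutes=False
  v=01: Γ:[(p0 → p0)=T] Δ:[p1=T, ¬p0=T] refutes=False
  v=10: Γ:[(p0 → p0)=T] Δ:[p1=F, ¬p0=F] refutes=True  ← countermodel

Result: NO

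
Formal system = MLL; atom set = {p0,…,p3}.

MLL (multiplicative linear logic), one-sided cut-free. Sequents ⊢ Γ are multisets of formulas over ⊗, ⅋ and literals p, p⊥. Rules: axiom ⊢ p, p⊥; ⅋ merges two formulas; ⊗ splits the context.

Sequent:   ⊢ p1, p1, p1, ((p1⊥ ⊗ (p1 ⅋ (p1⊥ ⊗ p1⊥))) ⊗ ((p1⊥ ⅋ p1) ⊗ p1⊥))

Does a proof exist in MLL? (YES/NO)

Derivation (root first):
[⊗]  ⊢ p1, p1, p1, ((p1⊥ ⊗ (p1 ⅋ (p1⊥ ⊗ p1⊥))) ⊗ ((p1⊥ ⅋ p1) ⊗ p1⊥))
  [⊗]  ⊢ p1, p1, (p1⊥ ⊗ (p1 ⅋ (p1⊥ ⊗ p1⊥)))
    [Ax]  ⊢ p1, p1⊥
    [⅋]  ⊢ p1, (p1 ⅋ (p1⊥ ⊗ p1⊥))
      [⊗]  ⊢ p1, p1, (p1⊥ ⊗ p1⊥)
        [Ax]  ⊢ p1, p1⊥
        [Ax]  ⊢ p1, p1⊥
  [⊗]  ⊢ p1, ((p1⊥ ⅋ p1) ⊗ p1⊥)
    [⅋]  ⊢ (p1⊥ ⅋ p1)
      [Ax]  ⊢ p1, p1⊥
    [Ax]  ⊢ p1, p1⊥

Result: YES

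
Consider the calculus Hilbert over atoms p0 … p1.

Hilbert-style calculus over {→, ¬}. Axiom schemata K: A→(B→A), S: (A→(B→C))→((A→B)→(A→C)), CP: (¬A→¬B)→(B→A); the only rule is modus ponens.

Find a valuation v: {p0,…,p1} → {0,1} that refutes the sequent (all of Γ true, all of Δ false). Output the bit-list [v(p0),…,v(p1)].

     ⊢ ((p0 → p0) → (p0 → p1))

Enumerate valuations to refute Γ ⊢ Δ:
  v=00: Γ:[] Δ:[((p0 → p0) → (p0 → p1))=T] refutes=False
  v=01: Γ:[] Δ:[((p0 → p0) → (p0 → p1))=T] refutes=False
  v=10: Γ:[] Δ:[((p0 → p0) → (p0 → p1))=F] refutes=True  ← countermodel

Result: [1, 0]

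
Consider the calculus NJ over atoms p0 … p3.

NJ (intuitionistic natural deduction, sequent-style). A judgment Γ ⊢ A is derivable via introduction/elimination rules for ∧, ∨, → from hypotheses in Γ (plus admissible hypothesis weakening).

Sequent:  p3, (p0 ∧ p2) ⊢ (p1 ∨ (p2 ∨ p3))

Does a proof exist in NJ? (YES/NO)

Proof tree:
[∨I₂] p3, (p0 ∧ p2) ⊢ (p1 ∨ (p2 ∨ p3))
  [∨I₂] p3, (p0 ∧ p2) ⊢ (p2 ∨ p3)
    [Wk] p3, (p0 ∧ p2) ⊢ p3
      [Ax] p3 ⊢ p3

Result: YES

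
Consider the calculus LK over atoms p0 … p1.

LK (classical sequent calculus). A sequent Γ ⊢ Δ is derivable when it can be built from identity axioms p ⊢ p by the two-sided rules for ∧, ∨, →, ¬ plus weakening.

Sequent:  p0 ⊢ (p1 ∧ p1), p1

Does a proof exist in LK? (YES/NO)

Truth-table refutation:
  v=00: Γ:[p0=F] Δ:[(p1 ∧ p1)=F, p1=F] refutes=False
  v=01: Γ:[p0=F] Δ:[(p1 ∧ p1)=T, p1=T] refutes=False
  v=10: Γ:[p0=T] Δ:[(p1 ∧ p1)=F, p1=F] refutes=True  ← countermodel

Result: NO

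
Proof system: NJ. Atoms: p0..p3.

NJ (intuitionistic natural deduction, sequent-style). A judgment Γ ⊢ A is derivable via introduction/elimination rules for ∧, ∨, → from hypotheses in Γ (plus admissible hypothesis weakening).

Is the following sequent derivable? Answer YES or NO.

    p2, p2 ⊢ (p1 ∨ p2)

Derivation trace:
[Wk] p2, p2 ⊢ (p1 ∨ p2)
  [∨I₂] p2 ⊢ (p1 ∨ p2)
    [Ax] p2 ⊢ p2

Result: YES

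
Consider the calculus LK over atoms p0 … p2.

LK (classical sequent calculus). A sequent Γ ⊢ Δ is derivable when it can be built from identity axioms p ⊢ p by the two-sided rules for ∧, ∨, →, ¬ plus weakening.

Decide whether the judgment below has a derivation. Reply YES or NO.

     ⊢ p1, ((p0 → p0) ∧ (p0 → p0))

Derivation trace:
[∧R]  ⊢ p1, ((p0 → p0) ∧ (p0 → p0))
  [→R]  ⊢ p1, (p0 → p0)
    [WR] p0 ⊢ p0, p1
      [Ax] p0 ⊢ p0
  [→R]  ⊢ p1, (p0 → p0)
    [WR] p0 ⊢ p0, p1
      [Ax] p0 ⊢ p0

Result: YES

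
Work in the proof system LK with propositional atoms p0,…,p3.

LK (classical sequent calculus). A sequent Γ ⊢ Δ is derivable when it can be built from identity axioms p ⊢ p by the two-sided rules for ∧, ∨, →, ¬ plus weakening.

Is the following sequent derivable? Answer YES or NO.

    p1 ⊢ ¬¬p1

Proof tree:
[¬R] p1 ⊢ ¬¬p1
  [¬L] p1, ¬p1 ⊢ 
    [Ax] p1 ⊢ p1

Result: YES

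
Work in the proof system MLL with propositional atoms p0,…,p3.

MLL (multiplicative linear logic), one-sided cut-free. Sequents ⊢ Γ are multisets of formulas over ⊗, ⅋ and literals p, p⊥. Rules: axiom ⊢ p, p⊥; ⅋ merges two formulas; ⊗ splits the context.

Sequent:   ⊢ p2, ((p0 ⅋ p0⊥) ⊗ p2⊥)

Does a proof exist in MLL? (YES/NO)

Derivation trace:
[⊗]  ⊢ p2, ((p0 ⅋ p0⊥) ⊗ p2⊥)
  [⅋]  ⊢ (p0 ⅋ p0⊥)
    [Ax]  ⊢ p0, p0⊥
  [Ax]  ⊢ p2, p2⊥

Result: YES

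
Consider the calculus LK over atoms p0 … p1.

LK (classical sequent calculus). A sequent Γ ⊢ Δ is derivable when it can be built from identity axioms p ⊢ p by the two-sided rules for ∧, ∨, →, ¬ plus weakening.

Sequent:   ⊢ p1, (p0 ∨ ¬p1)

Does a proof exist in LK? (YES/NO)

Derivation (root first):
[∨R]  ⊢ p1, (p0 ∨ ¬p1)
  [¬R]  ⊢ p1, p0, ¬p1
    [WR] p1 ⊢ p1, p0
      [Ax] p1 ⊢ p1

Result: YES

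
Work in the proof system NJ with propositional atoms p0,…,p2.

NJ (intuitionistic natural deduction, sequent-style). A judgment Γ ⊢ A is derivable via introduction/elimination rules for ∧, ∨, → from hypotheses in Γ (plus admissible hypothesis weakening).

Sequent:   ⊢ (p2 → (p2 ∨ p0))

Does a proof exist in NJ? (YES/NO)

Proof tree:
[→I]  ⊢ (p2 → (p2 ∨ p0))
  [∨I₁] p2 ⊢ (p2 ∨ p0)
    [Ax] p2 ⊢ p2

Result: YES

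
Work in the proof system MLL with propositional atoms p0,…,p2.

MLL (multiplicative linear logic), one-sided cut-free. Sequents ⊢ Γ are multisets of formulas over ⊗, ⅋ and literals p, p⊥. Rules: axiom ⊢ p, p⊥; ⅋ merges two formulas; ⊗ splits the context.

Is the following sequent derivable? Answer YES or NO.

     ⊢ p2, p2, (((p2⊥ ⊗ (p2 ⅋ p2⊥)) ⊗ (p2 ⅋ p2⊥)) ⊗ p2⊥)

Proof tree:
[⊗]  ⊢ p2, p2, (((p2⊥ ⊗ (p2 ⅋ p2⊥)) ⊗ (p2 ⅋ p2⊥)) ⊗ p2⊥)
  [⊗]  ⊢ p2, ((p2⊥ ⊗ (p2 ⅋ p2⊥)) ⊗ (p2 ⅋ p2⊥))
    [⊗]  ⊢ p2, (p2⊥ ⊗ (p2 ⅋ p2⊥))
      [Ax]  ⊢ p2, p2⊥
      [⅋]  ⊢ (p2 ⅋ p2⊥)
        [Ax]  ⊢ p2, p2⊥
    [⅋]  ⊢ (p2 ⅋ p2⊥)
      [Ax]  ⊢ p2, p2⊥
  [Ax]  ⊢ p2, p2⊥

Result: YES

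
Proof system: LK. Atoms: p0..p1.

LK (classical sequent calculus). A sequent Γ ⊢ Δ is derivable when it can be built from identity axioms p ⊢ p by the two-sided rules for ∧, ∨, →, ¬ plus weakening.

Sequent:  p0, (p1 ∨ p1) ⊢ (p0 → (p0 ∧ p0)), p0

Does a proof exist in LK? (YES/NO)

Proof tree:
[∨L] p0, (p1 ∨ p1) ⊢ (p0 → (p0 ∧ p0)), p0
  [→R] p1 ⊢ (p0 → (p0 ∧ p0))
    [∧R] p1, p0 ⊢ (p0 ∧ p0)
      [Ax] p0 ⊢ p0
      [WL] p0, p1 ⊢ p0
        [Ax] p0 ⊢ p0
  [WL] p0, p1 ⊢ p0
    [Ax] p0 ⊢ p0

Result: YES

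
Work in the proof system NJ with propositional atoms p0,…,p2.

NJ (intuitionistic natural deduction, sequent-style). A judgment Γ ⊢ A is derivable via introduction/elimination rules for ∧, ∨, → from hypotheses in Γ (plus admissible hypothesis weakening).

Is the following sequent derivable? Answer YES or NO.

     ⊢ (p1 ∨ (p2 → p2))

Derivation (root first):
[∨I₂]  ⊢ (p1 ∨ (p2 → p2))
  [→I]  ⊢ (p2 → p2)
    [Ax] p2 ⊢ p2

Result: YES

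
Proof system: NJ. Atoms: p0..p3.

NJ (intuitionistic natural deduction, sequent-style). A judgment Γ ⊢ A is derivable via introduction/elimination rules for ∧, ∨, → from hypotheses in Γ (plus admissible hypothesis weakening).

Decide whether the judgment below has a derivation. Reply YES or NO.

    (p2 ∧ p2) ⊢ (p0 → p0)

Derivation trace:
[Wk] (p2 ∧ p2) ⊢ (p0 → p0)
  [→I]  ⊢ (p0 → p0)
    [Ax] p0 ⊢ p0

Result: YES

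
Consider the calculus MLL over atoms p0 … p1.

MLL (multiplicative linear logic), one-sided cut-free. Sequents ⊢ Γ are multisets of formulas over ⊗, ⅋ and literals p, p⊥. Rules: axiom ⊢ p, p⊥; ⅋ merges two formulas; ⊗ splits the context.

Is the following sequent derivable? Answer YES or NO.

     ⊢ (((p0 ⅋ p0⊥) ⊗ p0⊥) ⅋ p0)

Derivation (root first):
[⅋]  ⊢ (((p0 ⅋ p0⊥) ⊗ p0⊥) ⅋ p0)
  [⊗]  ⊢ p0, ((p0 ⅋ p0⊥) ⊗ p0⊥)
    [⅋]  ⊢ (p0 ⅋ p0⊥)
      [Ax]  ⊢ p0, p0⊥
    [Ax]  ⊢ p0, p0⊥

Result: YES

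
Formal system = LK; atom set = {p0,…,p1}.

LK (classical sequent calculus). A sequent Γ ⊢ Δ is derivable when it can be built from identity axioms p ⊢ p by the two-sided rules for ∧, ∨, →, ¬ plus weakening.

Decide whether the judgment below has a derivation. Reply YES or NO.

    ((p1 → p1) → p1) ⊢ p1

Derivation trace:
[→L] ((p1 → p1) → p1) ⊢ p1
  [→R]  ⊢ (p1 → p1)
    [Ax] p1 ⊢ p1
  [Ax] p1 ⊢ p1

Result: YES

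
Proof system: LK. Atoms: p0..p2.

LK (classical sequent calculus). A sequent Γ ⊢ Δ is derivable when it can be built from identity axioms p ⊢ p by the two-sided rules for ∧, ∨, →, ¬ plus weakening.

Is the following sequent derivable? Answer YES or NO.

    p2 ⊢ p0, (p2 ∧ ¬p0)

Derivation (root first):
[∧R] p2 ⊢ p0, (p2 ∧ ¬p0)
  [Ax] p2 ⊢ p2
  [¬R]  ⊢ p0, ¬p0
    [Ax] p0 ⊢ p0

Result: YES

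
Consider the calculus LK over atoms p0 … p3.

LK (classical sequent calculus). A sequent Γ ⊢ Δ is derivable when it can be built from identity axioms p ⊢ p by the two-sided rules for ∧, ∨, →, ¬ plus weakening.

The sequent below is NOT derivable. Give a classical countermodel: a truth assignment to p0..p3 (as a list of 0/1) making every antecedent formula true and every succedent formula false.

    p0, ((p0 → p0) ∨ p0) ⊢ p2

Truth-table refutation:
  v=0000: Γ:[p0=F, ((p0 → p0) ∨ p0)=T] Δ:[p2=F] refutes=False
  v=0001: Γ:[p0=F, ((p0 → p0) ∨ p0)=T] Δ:[p2=F] refutes=False
  v=0010: Γ:[p0=F, ((p0 → p0) ∨ p0)=T] Δ:[p2=T] refutes=False
  v=0011: Γ:[p0=F, ((p0 → p0) ∨ p0)=T] Δ:[p2=T] refutes=False
  v=0100: Γ:[p0=F, ((p0 → p0) ∨ p0)=T] Δ:[p2=F] refutes=False
  v=0101: Γ:[p0=F, ((p0 → p0) ∨ p0)=T] Δ:[p2=F] refutes=False
  v=0110: Γ:[p0=F, ((p0 → p0) ∨ p0)=T] Δ:[p2=T] refutes=False
  v=0111: Γ:[p0=F, ((p0 → p0) ∨ p0)=T] Δ:[p2=T] refutes=False
  v=1000: Γ:[p0=T, ((p0 → p0) ∨ p0)=T] Δ:[p2=F] refutes=True  ← countermodel

Result: [1, 0, 0, 0]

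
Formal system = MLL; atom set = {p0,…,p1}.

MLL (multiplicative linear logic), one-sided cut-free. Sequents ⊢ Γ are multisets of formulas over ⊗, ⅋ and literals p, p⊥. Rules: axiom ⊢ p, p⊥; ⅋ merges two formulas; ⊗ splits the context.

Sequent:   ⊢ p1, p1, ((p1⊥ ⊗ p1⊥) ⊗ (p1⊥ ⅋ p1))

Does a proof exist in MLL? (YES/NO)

Proof tree:
[⊗]  ⊢ p1, p1, ((p1⊥ ⊗ p1⊥) ⊗ (p1⊥ ⅋ p1))
  [⊗]  ⊢ p1, p1, (p1⊥ ⊗ p1⊥)
    [Ax]  ⊢ p1, p1⊥
    [Ax]  ⊢ p1, p1⊥
  [⅋]  ⊢ (p1⊥ ⅋ p1)
    [Ax]  ⊢ p1, p1⊥

Result: YES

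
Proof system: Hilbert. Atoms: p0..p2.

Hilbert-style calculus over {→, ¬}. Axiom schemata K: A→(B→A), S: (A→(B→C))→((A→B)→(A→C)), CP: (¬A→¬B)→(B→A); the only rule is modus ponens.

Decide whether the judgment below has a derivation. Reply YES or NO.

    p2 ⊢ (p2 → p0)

Enumerate valuations to refute Γ ⊢ Δ:
  v=000: Γ:[p2=F] Δ:[(p2 → p0)=T] refutes=False
  v=001: Γ:[p2=T] Δ:[(p2 → p0)=F] refutes=True  ← countermodel

Result: NO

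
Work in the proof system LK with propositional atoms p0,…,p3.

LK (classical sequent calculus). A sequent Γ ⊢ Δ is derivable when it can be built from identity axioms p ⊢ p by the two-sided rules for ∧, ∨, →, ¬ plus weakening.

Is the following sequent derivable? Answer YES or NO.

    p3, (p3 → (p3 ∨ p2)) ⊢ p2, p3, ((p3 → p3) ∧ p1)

Proof tree:
[∧R] p3, (p3 → (p3 ∨ p2)) ⊢ p2, p3, ((p3 → p3) ∧ p1)
  [→R]  ⊢ (p3 → p3)
    [Ax] p3 ⊢ p3
  [WR] p3, (p3 → (p3 ∨ p2)) ⊢ p2, p3, p1
    [→L] p3, (p3 → (p3 ∨ p2)) ⊢ p2, p3
      [Ax] p3 ⊢ p3
      [∨L] (p3 ∨ p2) ⊢ p2, p3
        [Ax] p3 ⊢ p3
        [Ax] p2 ⊢ p2

Result: YES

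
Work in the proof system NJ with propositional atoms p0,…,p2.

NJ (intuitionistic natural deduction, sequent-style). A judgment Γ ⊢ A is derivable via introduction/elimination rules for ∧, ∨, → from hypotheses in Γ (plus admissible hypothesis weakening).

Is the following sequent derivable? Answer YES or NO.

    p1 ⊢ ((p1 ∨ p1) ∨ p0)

Derivation (root first):
[∨I₁] p1 ⊢ ((p1 ∨ p1) ∨ p0)
  [∨I₁] p1 ⊢ (p1 ∨ p1)
    [Ax] p1 ⊢ p1

Result: YES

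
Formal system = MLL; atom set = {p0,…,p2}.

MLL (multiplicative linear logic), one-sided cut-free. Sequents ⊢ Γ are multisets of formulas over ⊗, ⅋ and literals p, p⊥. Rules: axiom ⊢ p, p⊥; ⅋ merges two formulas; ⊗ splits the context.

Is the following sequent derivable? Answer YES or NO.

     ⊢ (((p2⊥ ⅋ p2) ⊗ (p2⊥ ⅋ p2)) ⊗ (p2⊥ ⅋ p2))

Derivation (root first):
[⊗]  ⊢ (((p2⊥ ⅋ p2) ⊗ (p2⊥ ⅋ p2)) ⊗ (p2⊥ ⅋ p2))
  [⊗]  ⊢ ((p2⊥ ⅋ p2) ⊗ (p2⊥ ⅋ p2))
    [⅋]  ⊢ (p2⊥ ⅋ p2)
      [Ax]  ⊢ p2, p2⊥
    [⅋]  ⊢ (p2⊥ ⅋ p2)
      [Ax]  ⊢ p2, p2⊥
  [⅋]  ⊢ (p2⊥ ⅋ p2)
    [Ax]  ⊢ p2, p2⊥

Result: YES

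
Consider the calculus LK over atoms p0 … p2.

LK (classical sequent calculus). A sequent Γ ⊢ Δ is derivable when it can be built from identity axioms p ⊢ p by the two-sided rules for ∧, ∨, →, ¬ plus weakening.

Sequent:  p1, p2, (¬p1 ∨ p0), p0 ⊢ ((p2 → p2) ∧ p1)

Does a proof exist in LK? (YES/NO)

Derivation (root first):
[∧R] p1, p2, (¬p1 ∨ p0), p0 ⊢ ((p2 → p2) ∧ p1)
  [→R] p2 ⊢ (p2 → p2)
    [WL] p2, p2 ⊢ p2
      [Ax] p2 ⊢ p2
  [∨L] p1, p0, (¬p1 ∨ p0) ⊢ p1
    [¬L] p1, p0, ¬p1 ⊢ 
      [WL] p1, p0 ⊢ p1
        [Ax] p1 ⊢ p1
    [WL] p1, p0 ⊢ p1
      [Ax] p1 ⊢ p1

Result: YES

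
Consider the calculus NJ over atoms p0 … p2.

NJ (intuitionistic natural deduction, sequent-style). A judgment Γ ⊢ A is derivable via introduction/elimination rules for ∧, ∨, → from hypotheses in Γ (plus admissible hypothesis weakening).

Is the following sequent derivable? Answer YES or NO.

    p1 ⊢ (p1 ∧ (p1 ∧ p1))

Derivation (root first):
[∧I] p1 ⊢ (p1 ∧ (p1 ∧ p1))
  [Wk] p1, p1 ⊢ p1
    [Ax] p1 ⊢ p1
  [∧I] p1 ⊢ (p1 ∧ p1)
    [Wk] p1, p1 ⊢ p1
      [Ax] p1 ⊢ p1
    [Wk] p1, p1 ⊢ p1
      [Ax] p1 ⊢ p1

Result: YES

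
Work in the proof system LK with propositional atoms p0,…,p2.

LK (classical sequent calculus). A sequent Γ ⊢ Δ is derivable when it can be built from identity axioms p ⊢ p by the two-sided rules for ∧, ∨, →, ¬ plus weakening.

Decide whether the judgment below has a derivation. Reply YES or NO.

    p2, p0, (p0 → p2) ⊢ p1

Search for a countermodel by truth-table:
  v=000: Γ:[p2=F, p0=F, (p0 → p2)=T] Δ:[p1=F] refutes=False
  v=001: Γ:[p2=T, p0=F, (p0 → p2)=T] Δ:[p1=F] refutes=False
  v=010: Γ:[p2=F, p0=F, (p0 → p2)=T] Δ:[p1=T] refutes=False
  v=011: Γ:[p2=T, p0=F, (p0 → p2)=T] Δ:[p1=T] refutes=False
  v=100: Γ:[p2=F, p0=T, (p0 → p2)=F] Δ:[p1=F] refutes=False
  v=101: Γ:[p2=T, p0=T, (p0 → p2)=T] Δ:[p1=F] refutes=True  ← countermodel

Result: NO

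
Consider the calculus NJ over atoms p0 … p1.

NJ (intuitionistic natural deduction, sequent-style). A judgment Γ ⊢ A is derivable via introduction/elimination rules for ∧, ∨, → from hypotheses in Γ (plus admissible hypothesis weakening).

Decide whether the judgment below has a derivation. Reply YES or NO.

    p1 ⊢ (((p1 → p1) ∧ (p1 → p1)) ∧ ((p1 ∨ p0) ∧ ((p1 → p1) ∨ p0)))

Proof tree:
[∧I] p1 ⊢ (((p1 → p1) ∧ (p1 → p1)) ∧ ((p1 ∨ p0) ∧ ((p1 → p1) ∨ p0)))
  [∧I]  ⊢ ((p1 → p1) ∧ (p1 → p1))
    [→I]  ⊢ (p1 → p1)
      [Ax] p1 ⊢ p1
    [→I]  ⊢ (p1 → p1)
      [Ax] p1 ⊢ p1
  [∧I] p1 ⊢ ((p1 ∨ p0) ∧ ((p1 → p1) ∨ p0))
    [∨I₁] p1 ⊢ (p1 ∨ p0)
      [Ax] p1 ⊢ p1
    [∨I₁]  ⊢ ((p1 → p1) ∨ p0)
      [→I]  ⊢ (p1 → p1)
        [Ax] p1 ⊢ p1

Result: YES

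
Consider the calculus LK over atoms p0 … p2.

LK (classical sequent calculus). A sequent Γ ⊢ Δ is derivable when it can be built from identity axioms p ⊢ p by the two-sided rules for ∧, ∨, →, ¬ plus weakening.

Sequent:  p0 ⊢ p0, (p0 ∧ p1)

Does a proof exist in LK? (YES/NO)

Derivation trace:
[∧R] p0 ⊢ p0, (p0 ∧ p1)
  [Ax] p0 ⊢ p0
  [WR] p0 ⊢ p0, p1
    [Ax] p0 ⊢ p0

Result: YES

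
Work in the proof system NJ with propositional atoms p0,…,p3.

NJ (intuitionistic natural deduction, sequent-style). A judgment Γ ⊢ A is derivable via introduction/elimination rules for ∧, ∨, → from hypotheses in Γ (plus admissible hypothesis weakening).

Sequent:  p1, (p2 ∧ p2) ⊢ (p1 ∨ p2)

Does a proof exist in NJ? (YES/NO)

Proof tree:
[∨I₁] p1, (p2 ∧ p2) ⊢ (p1 ∨ p2)
  [Wk] p1, (p2 ∧ p2) ⊢ p1
    [Ax] p1 ⊢ p1

Result: YES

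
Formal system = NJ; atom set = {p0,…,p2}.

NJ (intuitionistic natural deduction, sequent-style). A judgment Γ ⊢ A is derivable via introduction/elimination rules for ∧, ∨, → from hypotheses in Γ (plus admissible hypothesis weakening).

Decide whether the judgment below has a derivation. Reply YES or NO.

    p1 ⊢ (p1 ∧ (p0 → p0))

Derivation (root first):
[∧I] p1 ⊢ (p1 ∧ (p0 → p0))
  [Ax] p1 ⊢ p1
  [→I]  ⊢ (p0 → p0)
    [Ax] p0 ⊢ p0

Result: YES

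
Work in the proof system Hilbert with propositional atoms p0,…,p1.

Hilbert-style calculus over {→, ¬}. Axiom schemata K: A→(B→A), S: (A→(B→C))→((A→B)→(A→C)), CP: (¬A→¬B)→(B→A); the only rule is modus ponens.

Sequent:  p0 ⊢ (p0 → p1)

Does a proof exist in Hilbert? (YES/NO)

Truth-table refutation:
  v=00: Γ:[p0=F] Δ:[(p0 → p1)=T] refutes=False
  v=01: Γ:[p0=F] Δ:[(p0 → p1)=T] refutes=False
  v=10: Γ:[p0=T] Δ:[(p0 → p1)=F] refutes=True  ← countermodel

Result: NO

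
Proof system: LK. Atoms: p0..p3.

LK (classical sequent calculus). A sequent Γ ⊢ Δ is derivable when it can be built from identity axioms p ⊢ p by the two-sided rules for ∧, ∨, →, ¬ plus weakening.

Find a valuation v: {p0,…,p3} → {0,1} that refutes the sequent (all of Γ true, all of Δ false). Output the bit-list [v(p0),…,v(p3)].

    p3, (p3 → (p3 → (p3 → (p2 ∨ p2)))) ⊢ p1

Enumerate valuations to refute Γ ⊢ Δ:
  v=0000: Γ:[p3=F, (p3 → (p3 → (p3 → (p2 ∨ p2))))=T] Δ:[p1=F] refutes=False
  v=0001: Γ:[p3=T, (p3 → (p3 → (p3 → (p2 ∨ p2))))=F] Δ:[p1=F] refutes=False
  v=0010: Γ:[p3=F, (p3 → (p3 → (p3 → (p2 ∨ p2))))=T] Δ:[p1=F] refutes=False
  v=0011: Γ:[p3=T, (p3 → (p3 → (p3 → (p2 ∨ p2))))=T] Δ:[p1=F] refutes=True  ← countermodel

Result: [0, 0, 1, 1]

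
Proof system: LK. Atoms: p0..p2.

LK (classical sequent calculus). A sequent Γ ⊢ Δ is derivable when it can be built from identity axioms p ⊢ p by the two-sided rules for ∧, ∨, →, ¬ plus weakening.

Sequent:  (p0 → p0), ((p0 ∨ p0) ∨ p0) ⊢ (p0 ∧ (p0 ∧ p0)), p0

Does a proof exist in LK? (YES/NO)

Derivation trace:
[∨L] (p0 → p0), ((p0 ∨ p0) ∨ p0) ⊢ (p0 ∧ (p0 ∧ p0)), p0
  [∨L] (p0 ∨ p0) ⊢ p0
    [Ax] p0 ⊢ p0
    [Ax] p0 ⊢ p0
  [∧R] (p0 → p0), p0 ⊢ (p0 ∧ (p0 ∧ p0))
    [→L] p0, (p0 → p0) ⊢ p0
      [Ax] p0 ⊢ p0
      [Ax] p0 ⊢ p0
    [∧R] (p0 → p0), p0 ⊢ (p0 ∧ p0)
      [Ax] p0 ⊢ p0
      [→L] p0, (p0 → p0) ⊢ p0
        [Ax] p0 ⊢ p0
        [Ax] p0 ⊢ p0

Result: YES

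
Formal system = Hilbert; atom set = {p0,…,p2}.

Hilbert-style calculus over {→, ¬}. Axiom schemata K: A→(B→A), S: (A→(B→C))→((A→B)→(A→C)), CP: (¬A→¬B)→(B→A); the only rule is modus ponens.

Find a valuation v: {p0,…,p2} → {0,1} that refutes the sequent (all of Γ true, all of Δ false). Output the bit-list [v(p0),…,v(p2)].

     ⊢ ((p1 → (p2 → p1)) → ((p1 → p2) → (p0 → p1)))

Truth-table refutation:
  v=000: Γ:[] Δ:[((p1 → (p2 → p1)) → ((p1 → p2) → (p0 → p1)))=T] refutes=False
  v=001: Γ:[] Δ:[((p1 → (p2 → p1)) → ((p1 → p2) → (p0 → p1)))=T] refutes=False
  v=010: Γ:[] Δ:[((p1 → (p2 → p1)) → ((p1 → p2) → (p0 → p1)))=T] refutes=False
  v=011: Γ:[] Δ:[((p1 → (p2 → p1)) → ((p1 → p2) → (p0 → p1)))=T] refutes=False
  v=100: Γ:[] Δ:[((p1 → (p2 → p1)) → ((p1 → p2) → (p0 → p1)))=F] refutes=True  ← countermodel

Result: [1, 0, 0]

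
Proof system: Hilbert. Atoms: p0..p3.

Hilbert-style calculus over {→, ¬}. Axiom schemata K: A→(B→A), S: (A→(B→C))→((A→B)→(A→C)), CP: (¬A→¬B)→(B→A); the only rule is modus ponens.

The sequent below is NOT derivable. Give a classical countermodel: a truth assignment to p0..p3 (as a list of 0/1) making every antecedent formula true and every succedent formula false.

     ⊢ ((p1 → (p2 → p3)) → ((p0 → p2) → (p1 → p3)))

Search for a countermodel by truth-table:
  v=0000: Γ:[] Δ:[((p1 → (p2 → p3)) → ((p0 → p2) → (p1 → p3)))=T] refutes=False
  v=0001: Γ:[] Δ:[((p1 → (p2 → p3)) → ((p0 → p2) → (p1 → p3)))=T] refutes=False
  v=0010: Γ:[] Δ:[((p1 → (p2 → p3)) → ((p0 → p2) → (p1 → p3)))=T] refutes=False
  v=0011: Γ:[] Δ:[((p1 → (p2 → p3)) → ((p0 → p2) → (p1 → p3)))=T] refutes=False
  v=0100: Γ:[] Δ:[((p1 → (p2 → p3)) → ((p0 → p2) → (p1 → p3)))=F] refutes=True  ← countermodel

Result: [0, 1, 0, 0]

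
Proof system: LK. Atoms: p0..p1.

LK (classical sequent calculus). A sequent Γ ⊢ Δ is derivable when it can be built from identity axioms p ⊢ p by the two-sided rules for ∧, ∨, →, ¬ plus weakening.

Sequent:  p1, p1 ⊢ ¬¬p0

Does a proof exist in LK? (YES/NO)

Search for a countermodel by truth-table:
  v=00: Γ:[p1=F, p1=F] Δ:[¬¬p0=F] refutes=False
  v=01: Γ:[p1=T, p1=T] Δ:[¬¬p0=F] refutes=True  ← countermodel

Result: NO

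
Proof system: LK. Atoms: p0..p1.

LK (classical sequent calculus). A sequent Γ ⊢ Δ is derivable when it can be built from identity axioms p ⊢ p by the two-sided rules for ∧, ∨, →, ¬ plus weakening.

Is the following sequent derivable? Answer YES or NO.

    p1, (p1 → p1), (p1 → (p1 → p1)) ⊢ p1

Derivation trace:
[→L] p1, (p1 → p1), (p1 → (p1 → p1)) ⊢ p1
  [→L] p1, (p1 → p1) ⊢ p1
    [Ax] p1 ⊢ p1
    [Ax] p1 ⊢ p1
  [→L] p1, (p1 → p1) ⊢ p1
    [Ax] p1 ⊢ p1
    [Ax] p1 ⊢ p1

Result: YES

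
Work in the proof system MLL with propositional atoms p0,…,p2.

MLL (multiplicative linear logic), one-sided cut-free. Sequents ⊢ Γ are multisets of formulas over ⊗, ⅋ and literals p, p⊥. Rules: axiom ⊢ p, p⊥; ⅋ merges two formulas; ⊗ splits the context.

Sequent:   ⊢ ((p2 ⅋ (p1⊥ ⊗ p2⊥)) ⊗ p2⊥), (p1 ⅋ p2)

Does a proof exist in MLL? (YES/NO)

Derivation trace:
[⅋]  ⊢ ((p2 ⅋ (p1⊥ ⊗ p2⊥)) ⊗ p2⊥), (p1 ⅋ p2)
  [⊗]  ⊢ p1, p2, ((p2 ⅋ (p1⊥ ⊗ p2⊥)) ⊗ p2⊥)
    [⅋]  ⊢ p1, (p2 ⅋ (p1⊥ ⊗ p2⊥))
      [⊗]  ⊢ p1, p2, (p1⊥ ⊗ p2⊥)
        [Ax]  ⊢ p1, p1⊥
        [Ax]  ⊢ p2, p2⊥
    [Ax]  ⊢ p2, p2⊥

Result: YES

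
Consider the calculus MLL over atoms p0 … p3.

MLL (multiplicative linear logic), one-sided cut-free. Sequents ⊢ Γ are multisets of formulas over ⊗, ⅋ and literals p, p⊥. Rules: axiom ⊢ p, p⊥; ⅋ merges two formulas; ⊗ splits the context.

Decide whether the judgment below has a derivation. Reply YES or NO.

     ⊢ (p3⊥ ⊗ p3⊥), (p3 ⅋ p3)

Derivation (root first):
[⅋]  ⊢ (p3⊥ ⊗ p3⊥), (p3 ⅋ p3)
  [⊗]  ⊢ p3, p3, (p3⊥ ⊗ p3⊥)
    [Ax]  ⊢ p3, p3⊥
    [Ax]  ⊢ p3, p3⊥

Result: YES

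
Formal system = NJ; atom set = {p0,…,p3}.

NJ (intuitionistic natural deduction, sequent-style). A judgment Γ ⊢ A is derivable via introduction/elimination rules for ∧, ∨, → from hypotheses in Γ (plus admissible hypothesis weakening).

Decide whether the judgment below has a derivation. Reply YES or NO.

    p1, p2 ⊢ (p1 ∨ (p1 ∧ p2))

Derivation (root first):
[∨I₂] p1, p2 ⊢ (p1 ∨ (p1 ∧ p2))
  [∧I] p1, p2 ⊢ (p1 ∧ p2)
    [Ax] p1 ⊢ p1
    [Ax] p2 ⊢ p2

Result: YES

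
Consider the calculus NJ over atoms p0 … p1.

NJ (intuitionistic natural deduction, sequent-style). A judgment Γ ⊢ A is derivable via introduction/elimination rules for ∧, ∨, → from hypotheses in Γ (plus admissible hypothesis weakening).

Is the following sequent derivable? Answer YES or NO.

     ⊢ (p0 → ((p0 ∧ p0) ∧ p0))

Proof tree:
[→I]  ⊢ (p0 → ((p0 ∧ p0) ∧ p0))
  [∧I] p0 ⊢ ((p0 ∧ p0) ∧ p0)
    [∧I] p0 ⊢ (p0 ∧ p0)
      [Ax] p0 ⊢ p0
      [Ax] p0 ⊢ p0
    [Ax] p0 ⊢ p0

Result: YES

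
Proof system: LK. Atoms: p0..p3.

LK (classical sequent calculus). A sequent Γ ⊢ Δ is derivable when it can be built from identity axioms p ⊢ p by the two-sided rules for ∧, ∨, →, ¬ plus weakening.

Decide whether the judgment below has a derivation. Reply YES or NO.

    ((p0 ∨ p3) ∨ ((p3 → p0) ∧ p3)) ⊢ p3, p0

Derivation (root first):
[∨L] ((p0 ∨ p3) ∨ ((p3 → p0) ∧ p3)) ⊢ p3, p0
  [∨L] (p0 ∨ p3) ⊢ p3, p0
    [Ax] p0 ⊢ p0
    [Ax] p3 ⊢ p3
  [∧L] ((p3 → p0) ∧ p3) ⊢ p0
    [→L] p3, (p3 → p0) ⊢ p0
      [Ax] p3 ⊢ p3
      [Ax] p0 ⊢ p0

Result: YES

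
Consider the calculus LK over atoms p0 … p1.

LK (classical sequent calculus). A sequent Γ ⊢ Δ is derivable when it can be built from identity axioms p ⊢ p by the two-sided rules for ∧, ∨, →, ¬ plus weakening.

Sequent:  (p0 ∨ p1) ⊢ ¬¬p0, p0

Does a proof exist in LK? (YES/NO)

Truth-table refutation:
  v=00: Γ:[(p0 ∨ p1)=F] Δ:[¬¬p0=F, p0=F] refutes=False
  v=01: Γ:[(p0 ∨ p1)=T] Δ:[¬¬p0=F, p0=F] refutes=True  ← countermodel

Result: NO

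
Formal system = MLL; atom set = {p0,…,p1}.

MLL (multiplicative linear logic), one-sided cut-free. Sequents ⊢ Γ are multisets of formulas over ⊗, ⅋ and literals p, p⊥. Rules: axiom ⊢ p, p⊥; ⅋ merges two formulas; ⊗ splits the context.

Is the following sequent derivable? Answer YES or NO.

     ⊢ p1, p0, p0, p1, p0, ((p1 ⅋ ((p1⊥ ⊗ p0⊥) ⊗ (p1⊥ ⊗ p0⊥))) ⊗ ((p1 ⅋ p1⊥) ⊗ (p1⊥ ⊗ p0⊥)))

Derivation trace:
[⊗]  ⊢ p1, p0, p0, p1, p0, ((p1 ⅋ ((p1⊥ ⊗ p0⊥) ⊗ (p1⊥ ⊗ p0⊥))) ⊗ ((p1 ⅋ p1⊥) ⊗ (p1⊥ ⊗ p0⊥)))
  [⅋]  ⊢ p1, p0, p0, (p1 ⅋ ((p1⊥ ⊗ p0⊥) ⊗ (p1⊥ ⊗ p0⊥)))
    [⊗]  ⊢ p1, p0, p1, p0, ((p1⊥ ⊗ p0⊥) ⊗ (p1⊥ ⊗ p0⊥))
      [⊗]  ⊢ p1, p0, (p1⊥ ⊗ p0⊥)
        [Ax]  ⊢ p1, p1⊥
        [Ax]  ⊢ p0, p0⊥
      [⊗]  ⊢ p1, p0, (p1⊥ ⊗ p0⊥)
        [Ax]  ⊢ p1, p1⊥
        [Ax]  ⊢ p0, p0⊥
  [⊗]  ⊢ p1, p0, ((p1 ⅋ p1⊥) ⊗ (p1⊥ ⊗ p0⊥))
    [⅋]  ⊢ (p1 ⅋ p1⊥)
      [Ax]  ⊢ p1, p1⊥
    [⊗]  ⊢ p1, p0, (p1⊥ ⊗ p0⊥)
      [Ax]  ⊢ p1, p1⊥
      [Ax]  ⊢ p0, p0⊥

Result: YES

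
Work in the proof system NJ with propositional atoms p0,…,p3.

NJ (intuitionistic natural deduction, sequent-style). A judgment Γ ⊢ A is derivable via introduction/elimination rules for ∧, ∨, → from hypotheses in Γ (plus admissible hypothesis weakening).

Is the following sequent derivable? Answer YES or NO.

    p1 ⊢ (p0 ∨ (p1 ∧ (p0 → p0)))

Proof tree:
[∨I₂] p1 ⊢ (p0 ∨ (p1 ∧ (p0 → p0)))
  [∧I] p1 ⊢ (p1 ∧ (p0 → p0))
    [Ax] p1 ⊢ p1
    [→I]  ⊢ (p0 → p0)
      [Ax] p0 ⊢ p0

Result: YES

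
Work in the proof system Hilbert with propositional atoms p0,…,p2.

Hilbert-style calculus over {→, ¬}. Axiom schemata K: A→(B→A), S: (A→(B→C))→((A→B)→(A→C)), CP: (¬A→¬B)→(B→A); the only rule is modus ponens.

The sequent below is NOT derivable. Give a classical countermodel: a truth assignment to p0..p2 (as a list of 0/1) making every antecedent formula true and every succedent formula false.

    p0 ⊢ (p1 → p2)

Truth-table refutation:
  v=000: Γ:[p0=F] Δ:[(p1 → p2)=T] refutes=False
  v=001: Γ:[p0=F] Δ:[(p1 → p2)=T] refutes=False
  v=010: Γ:[p0=F] Δ:[(p1 → p2)=F] refutes=False
  v=011: Γ:[p0=F] Δ:[(p1 → p2)=T] refutes=False
  v=100: Γ:[p0=T] Δ:[(p1 → p2)=T] refutes=False
  v=101: Γ:[p0=T] Δ:[(p1 → p2)=T] refutes=False
  v=110: Γ:[p0=T] Δ:[(p1 → p2)=F] refutes=True  ← countermodel

Result: [1, 1, 0]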